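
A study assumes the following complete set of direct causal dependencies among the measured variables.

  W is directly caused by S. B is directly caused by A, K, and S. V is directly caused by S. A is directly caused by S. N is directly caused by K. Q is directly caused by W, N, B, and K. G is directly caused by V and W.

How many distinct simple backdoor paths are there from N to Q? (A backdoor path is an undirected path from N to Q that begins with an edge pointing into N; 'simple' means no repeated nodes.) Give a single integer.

6

A backdoor path from N to Q is any simple undirected path whose first edge points into N (i.e. leaves N via a parent).
Parents of N: {K}.
Enumerating:
  P1: N <- K -> B <- S -> W -> Q
  P2: N <- K -> B <- S -> V -> G <- W -> Q
  P3: N <- K -> B <- A <- S -> W -> Q
  P4: N <- K -> B <- A <- S -> V -> G <- W -> Q
  P5: N <- K -> B -> Q
  P6: N <- K -> Q
That exhausts the simple backdoor paths. Count: 6.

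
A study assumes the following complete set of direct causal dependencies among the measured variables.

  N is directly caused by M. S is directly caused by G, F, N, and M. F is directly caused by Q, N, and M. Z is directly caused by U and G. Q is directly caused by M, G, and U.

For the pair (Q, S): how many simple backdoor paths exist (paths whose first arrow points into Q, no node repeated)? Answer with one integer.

7

A backdoor path from Q to S is any simple undirected path whose first edge points into Q (i.e. leaves Q via a parent).
Parents of Q: {G, M, U}.
Enumerating:
  P1: Q <- U -> Z <- G -> S
  P2: Q <- G -> S
  P3: Q <- M -> N -> F -> S
  P4: Q <- M -> N -> S
  P5: Q <- M -> F <- N -> S
  P6: Q <- M -> F -> S
  P7: Q <- M -> S
That exhausts the simple backdoor paths. Count: 7.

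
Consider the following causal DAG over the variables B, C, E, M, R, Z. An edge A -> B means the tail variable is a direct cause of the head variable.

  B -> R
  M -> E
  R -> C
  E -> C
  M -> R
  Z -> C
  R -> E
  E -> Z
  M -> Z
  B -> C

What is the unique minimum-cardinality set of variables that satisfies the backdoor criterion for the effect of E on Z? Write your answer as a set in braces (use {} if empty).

Variables eligible for adjustment (non-descendants of E, excluding E and Z): {B, M, R}.
Backdoor paths from E to Z:
  P1: E <- M -> R <- B -> C <- Z
  P2: E <- M -> R -> C <- Z
  P3: E <- M -> Z
  P4: E <- R <- M -> Z
  P5: E <- R <- B -> C <- Z
  P6: E <- R -> C <- Z
The empty set is not sufficient: P3 (E <- M -> Z) has no collider blocking it and no conditioned non-collider, so it is open.
Try {M}:
  P1: blocked at fork node M ∈ conditioning set.
  P2: blocked at fork node M ∈ conditioning set.
  P3: blocked at fork node M ∈ conditioning set.
  P4: blocked at fork node M ∈ conditioning set.
  P5: blocked at collider C (neither it nor any descendant is in the conditioning set).
  P6: blocked at collider C (neither it nor any descendant is in the conditioning set).
{M} contains no descendant of E and blocks every backdoor path.
No other singleton works — e.g. {B} leaves P3 open — so {M} is the unique smallest valid adjustment set.

{M}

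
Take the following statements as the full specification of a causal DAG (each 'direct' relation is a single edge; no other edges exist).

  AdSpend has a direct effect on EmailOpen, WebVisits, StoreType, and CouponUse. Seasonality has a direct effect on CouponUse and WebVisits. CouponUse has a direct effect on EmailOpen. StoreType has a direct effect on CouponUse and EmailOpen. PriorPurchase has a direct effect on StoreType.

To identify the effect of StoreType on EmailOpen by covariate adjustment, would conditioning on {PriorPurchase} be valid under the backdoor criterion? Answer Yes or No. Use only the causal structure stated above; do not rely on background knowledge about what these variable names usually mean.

Backdoor paths from StoreType to EmailOpen (paths whose first edge points into StoreType):
  P1: StoreType <- AdSpend -> CouponUse -> EmailOpen
  P2: StoreType <- AdSpend -> EmailOpen
  P3: StoreType <- AdSpend -> WebVisits <- Seasonality -> CouponUse -> EmailOpen
Condition 1 (no descendant of StoreType in the set): holds — descendants of StoreType are {CouponUse, EmailOpen}; none are in {PriorPurchase}.
Condition 2 (every backdoor path blocked by {PriorPurchase}):
  P1: open — no interior node is in the conditioning set.
  P2: open — no interior node is in the conditioning set.
  P3: blocked at collider WebVisits (neither it nor any descendant is in the conditioning set).
{PriorPurchase} does not satisfy the backdoor criterion.

No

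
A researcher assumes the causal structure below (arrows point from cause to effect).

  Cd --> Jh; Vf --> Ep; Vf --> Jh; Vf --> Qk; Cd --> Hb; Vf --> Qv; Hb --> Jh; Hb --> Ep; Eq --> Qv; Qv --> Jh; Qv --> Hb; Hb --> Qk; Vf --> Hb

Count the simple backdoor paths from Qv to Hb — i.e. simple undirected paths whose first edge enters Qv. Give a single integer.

A backdoor path from Qv to Hb is any simple undirected path whose first edge points into Qv (i.e. leaves Qv via a parent).
Parents of Qv: {Eq, Vf}.
Enumerating:
  P1: Qv <- Vf -> Hb
  P2: Qv <- Vf -> Jh <- Cd -> Hb
  P3: Qv <- Vf -> Jh <- Hb
  P4: Qv <- Vf -> Ep <- Hb
  P5: Qv <- Vf -> Qk <- Hb
That exhausts the simple backdoor paths. Count: 5.

5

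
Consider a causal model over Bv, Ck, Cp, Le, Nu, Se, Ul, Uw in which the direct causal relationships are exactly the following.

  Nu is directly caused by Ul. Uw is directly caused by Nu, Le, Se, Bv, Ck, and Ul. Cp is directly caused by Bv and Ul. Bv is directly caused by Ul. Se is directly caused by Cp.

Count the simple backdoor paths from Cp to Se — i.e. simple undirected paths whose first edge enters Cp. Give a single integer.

6

A backdoor path from Cp to Se is any simple undirected path whose first edge points into Cp (i.e. leaves Cp via a parent).
Parents of Cp: {Bv, Ul}.
Enumerating:
  P1: Cp <- Ul -> Bv -> Uw <- Se
  P2: Cp <- Ul -> Nu -> Uw <- Se
  P3: Cp <- Ul -> Uw <- Se
  P4: Cp <- Bv <- Ul -> Nu -> Uw <- Se
  P5: Cp <- Bv <- Ul -> Uw <- Se
  P6: Cp <- Bv -> Uw <- Se
That exhausts the simple backdoor paths. Count: 6.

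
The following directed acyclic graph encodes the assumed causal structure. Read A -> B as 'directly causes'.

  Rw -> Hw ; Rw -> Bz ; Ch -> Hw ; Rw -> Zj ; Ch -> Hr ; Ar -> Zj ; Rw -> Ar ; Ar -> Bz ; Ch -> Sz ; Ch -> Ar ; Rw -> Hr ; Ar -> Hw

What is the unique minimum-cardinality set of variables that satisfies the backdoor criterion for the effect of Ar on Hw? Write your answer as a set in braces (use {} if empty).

Variables eligible for adjustment (non-descendants of Ar, excluding Ar and Hw): {Ch, Hr, Rw, Sz}.
Backdoor paths from Ar to Hw:
  P1: Ar <- Ch -> Hw
  P2: Ar <- Ch -> Hr <- Rw -> Hw
  P3: Ar <- Rw -> Hw
  P4: Ar <- Rw -> Hr <- Ch -> Hw
The empty set is not sufficient: P1 (Ar <- Ch -> Hw) has no collider blocking it and no conditioned non-collider, so it is open.
Try {Ch, Rw}:
  P1: blocked at fork node Ch ∈ conditioning set.
  P2: blocked at fork node Ch ∈ conditioning set.
  P3: blocked at fork node Rw ∈ conditioning set.
  P4: blocked at fork node Rw ∈ conditioning set.
{Ch, Rw} contains no descendant of Ar and blocks every backdoor path.
Every element of {Ch, Rw} is needed (dropping Ch leaves P1 open; dropping Rw leaves P3 open), so no proper subset is valid.
Among all size-2 subsets of the eligible variables, only {Ch, Rw} blocks every backdoor path, so it is the unique smallest valid adjustment set.

{Ch, Rw}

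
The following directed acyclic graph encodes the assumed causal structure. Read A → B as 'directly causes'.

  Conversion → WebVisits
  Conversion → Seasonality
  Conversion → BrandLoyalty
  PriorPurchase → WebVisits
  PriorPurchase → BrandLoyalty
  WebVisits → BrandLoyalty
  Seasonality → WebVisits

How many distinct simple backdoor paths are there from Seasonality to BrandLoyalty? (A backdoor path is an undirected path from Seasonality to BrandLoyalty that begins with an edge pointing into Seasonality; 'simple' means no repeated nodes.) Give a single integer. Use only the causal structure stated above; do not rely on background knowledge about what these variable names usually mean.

A backdoor path from Seasonality to BrandLoyalty is any simple undirected path whose first edge points into Seasonality (i.e. leaves Seasonality via a parent).
Parents of Seasonality: {Conversion}.
Enumerating:
  P1: Seasonality <- Conversion -> WebVisits <- PriorPurchase -> BrandLoyalty
  P2: Seasonality <- Conversion -> WebVisits -> BrandLoyalty
  P3: Seasonality <- Conversion -> BrandLoyalty
That exhausts the simple backdoor paths. Count: 3.

3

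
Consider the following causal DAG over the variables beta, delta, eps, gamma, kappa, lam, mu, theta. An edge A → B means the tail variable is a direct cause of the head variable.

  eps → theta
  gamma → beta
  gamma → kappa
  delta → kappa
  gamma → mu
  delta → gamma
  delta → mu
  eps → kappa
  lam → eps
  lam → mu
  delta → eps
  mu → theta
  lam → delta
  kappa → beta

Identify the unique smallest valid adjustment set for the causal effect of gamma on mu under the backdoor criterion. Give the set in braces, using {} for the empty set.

Variables eligible for adjustment (non-descendants of gamma, excluding gamma and mu): {delta, eps, lam}.
Backdoor paths from gamma to mu:
  P1: gamma <- delta <- lam -> eps -> theta <- mu
  P2: gamma <- delta <- lam -> mu
  P3: gamma <- delta -> eps <- lam -> mu
  P4: gamma <- delta -> eps -> theta <- mu
  P5: gamma <- delta -> mu
  P6: gamma <- delta -> kappa <- eps <- lam -> mu
  P7: gamma <- delta -> kappa <- eps -> theta <- mu
The empty set is not sufficient: P2 (gamma <- delta <- lam -> mu) has no collider blocking it and no conditioned non-collider, so it is open.
Try {delta}:
  P1: blocked at chain node delta ∈ conditioning set.
  P2: blocked at chain node delta ∈ conditioning set.
  P3: blocked at fork node delta ∈ conditioning set.
  P4: blocked at fork node delta ∈ conditioning set.
  P5: blocked at fork node delta ∈ conditioning set.
  P6: blocked at fork node delta ∈ conditioning set.
  P7: blocked at fork node delta ∈ conditioning set.
{delta} contains no descendant of gamma and blocks every backdoor path.
No other singleton works — e.g. {lam} leaves P5 open — so {delta} is the unique smallest valid adjustment set.

{delta}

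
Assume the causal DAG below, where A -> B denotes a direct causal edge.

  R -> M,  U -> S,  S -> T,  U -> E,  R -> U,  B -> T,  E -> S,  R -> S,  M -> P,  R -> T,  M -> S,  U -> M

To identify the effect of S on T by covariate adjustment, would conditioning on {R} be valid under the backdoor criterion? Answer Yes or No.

Yes

Backdoor paths from S to T (paths whose first edge points into S):
  P1: S <- R -> T
  P2: S <- U <- R -> T
  P3: S <- U -> M <- R -> T
  P4: S <- M <- R -> T
  P5: S <- M <- U <- R -> T
  P6: S <- E <- U <- R -> T
  P7: S <- E <- U -> M <- R -> T
Condition 1 (no descendant of S in the set): holds — descendants of S are {T}; none are in {R}.
Condition 2 (every backdoor path blocked by {R}):
  P1: blocked at fork node R ∈ conditioning set.
  P2: blocked at fork node R ∈ conditioning set.
  P3: blocked at collider M (neither it nor any descendant is in the conditioning set).
  P4: blocked at fork node R ∈ conditioning set.
  P5: blocked at fork node R ∈ conditioning set.
  P6: blocked at fork node R ∈ conditioning set.
  P7: blocked at collider M (neither it nor any descendant is in the conditioning set).
{R} satisfies the backdoor criterion.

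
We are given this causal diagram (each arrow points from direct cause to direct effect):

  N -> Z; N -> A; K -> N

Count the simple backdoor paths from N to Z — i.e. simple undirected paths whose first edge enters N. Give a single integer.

A backdoor path from N to Z is any simple undirected path whose first edge points into N (i.e. leaves N via a parent).
Parents of N: {K}.
No simple path from any parent of N reaches Z without revisiting N, so there are no backdoor paths.

0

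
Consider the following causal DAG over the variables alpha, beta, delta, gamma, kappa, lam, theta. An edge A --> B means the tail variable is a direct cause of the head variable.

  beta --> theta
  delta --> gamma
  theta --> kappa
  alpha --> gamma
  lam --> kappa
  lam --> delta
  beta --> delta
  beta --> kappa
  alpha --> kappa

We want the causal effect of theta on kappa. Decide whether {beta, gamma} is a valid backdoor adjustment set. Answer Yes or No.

Backdoor paths from theta to kappa (paths whose first edge points into theta):
  P1: theta <- beta -> delta <- lam -> kappa
  P2: theta <- beta -> delta -> gamma <- alpha -> kappa
  P3: theta <- beta -> kappa
Condition 1 (no descendant of theta in the set): holds — descendants of theta are {kappa}; none are in {beta, gamma}.
Condition 2 (every backdoor path blocked by {beta, gamma}):
  P1: blocked at fork node beta ∈ conditioning set.
  P2: blocked at fork node beta ∈ conditioning set.
  P3: blocked at fork node beta ∈ conditioning set.
{beta, gamma} satisfies the backdoor criterion.

Yes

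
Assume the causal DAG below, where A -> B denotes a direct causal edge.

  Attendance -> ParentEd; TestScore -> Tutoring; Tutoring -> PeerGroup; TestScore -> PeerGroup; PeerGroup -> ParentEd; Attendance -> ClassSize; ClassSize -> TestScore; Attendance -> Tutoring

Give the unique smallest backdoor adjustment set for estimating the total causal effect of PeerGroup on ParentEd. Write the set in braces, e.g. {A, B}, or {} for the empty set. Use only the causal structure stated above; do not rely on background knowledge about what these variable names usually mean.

Variables eligible for adjustment (non-descendants of PeerGroup, excluding PeerGroup and ParentEd): {Attendance, ClassSize, TestScore, Tutoring}.
Backdoor paths from PeerGroup to ParentEd:
  P1: PeerGroup <- TestScore <- ClassSize <- Attendance -> ParentEd
  P2: PeerGroup <- TestScore -> Tutoring <- Attendance -> ParentEd
  P3: PeerGroup <- Tutoring <- Attendance -> ParentEd
  P4: PeerGroup <- Tutoring <- TestScore <- ClassSize <- Attendance -> ParentEd
The empty set is not sufficient: P1 (PeerGroup <- TestScore <- ClassSize <- Attendance -> ParentEd) has no collider blocking it and no conditioned non-collider, so it is open.
Try {Attendance}:
  P1: blocked at fork node Attendance ∈ conditioning set.
  P2: blocked at collider Tutoring (neither it nor any descendant is in the conditioning set).
  P3: blocked at fork node Attendance ∈ conditioning set.
  P4: blocked at fork node Attendance ∈ conditioning set.
{Attendance} contains no descendant of PeerGroup and blocks every backdoor path.
No other singleton works — e.g. {ClassSize} leaves P3 open — so {Attendance} is the unique smallest valid adjustment set.

{Attendance}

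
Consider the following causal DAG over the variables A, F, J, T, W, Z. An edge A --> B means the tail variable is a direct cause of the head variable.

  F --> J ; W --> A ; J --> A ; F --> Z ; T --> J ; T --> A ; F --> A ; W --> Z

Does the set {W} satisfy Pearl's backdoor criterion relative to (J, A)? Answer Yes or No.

Backdoor paths from J to A (paths whose first edge points into J):
  P1: J <- F -> Z <- W -> A
  P2: J <- F -> A
  P3: J <- T -> A
Condition 1 (no descendant of J in the set): holds — descendants of J are {A}; none are in {W}.
Condition 2 (every backdoor path blocked by {W}):
  P1: blocked at collider Z (neither it nor any descendant is in the conditioning set).
  P2: open — no interior node is in the conditioning set.
  P3: open — no interior node is in the conditioning set.
{W} does not satisfy the backdoor criterion.

No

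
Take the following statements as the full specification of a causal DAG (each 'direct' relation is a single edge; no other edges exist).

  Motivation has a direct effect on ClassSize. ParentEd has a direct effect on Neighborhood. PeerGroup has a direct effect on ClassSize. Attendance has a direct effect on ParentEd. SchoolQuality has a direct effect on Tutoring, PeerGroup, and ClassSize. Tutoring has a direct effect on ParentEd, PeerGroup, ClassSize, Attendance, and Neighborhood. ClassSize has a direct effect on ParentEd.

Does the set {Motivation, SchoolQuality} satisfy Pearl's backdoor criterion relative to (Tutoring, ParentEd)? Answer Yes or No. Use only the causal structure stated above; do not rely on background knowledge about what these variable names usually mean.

Yes

Backdoor paths from Tutoring to ParentEd (paths whose first edge points into Tutoring):
  P1: Tutoring <- SchoolQuality -> PeerGroup -> ClassSize -> ParentEd
  P2: Tutoring <- SchoolQuality -> ClassSize -> ParentEd
Condition 1 (no descendant of Tutoring in the set): holds — descendants of Tutoring are {Attendance, ClassSize, Neighborhood, ParentEd, PeerGroup}; none are in {Motivation, SchoolQuality}.
Condition 2 (every backdoor path blocked by {Motivation, SchoolQuality}):
  P1: blocked at fork node SchoolQuality ∈ conditioning set.
  P2: blocked at fork node SchoolQuality ∈ conditioning set.
{Motivation, SchoolQuality} satisfies the backdoor criterion.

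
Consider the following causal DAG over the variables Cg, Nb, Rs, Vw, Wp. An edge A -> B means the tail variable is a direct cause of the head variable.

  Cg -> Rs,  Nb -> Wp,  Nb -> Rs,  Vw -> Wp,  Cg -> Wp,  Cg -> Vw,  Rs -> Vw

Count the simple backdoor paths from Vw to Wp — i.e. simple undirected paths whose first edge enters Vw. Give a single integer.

A backdoor path from Vw to Wp is any simple undirected path whose first edge points into Vw (i.e. leaves Vw via a parent).
Parents of Vw: {Cg, Rs}.
Enumerating:
  P1: Vw <- Cg -> Rs <- Nb -> Wp
  P2: Vw <- Cg -> Wp
  P3: Vw <- Rs <- Nb -> Wp
  P4: Vw <- Rs <- Cg -> Wp
That exhausts the simple backdoor paths. Count: 4.

4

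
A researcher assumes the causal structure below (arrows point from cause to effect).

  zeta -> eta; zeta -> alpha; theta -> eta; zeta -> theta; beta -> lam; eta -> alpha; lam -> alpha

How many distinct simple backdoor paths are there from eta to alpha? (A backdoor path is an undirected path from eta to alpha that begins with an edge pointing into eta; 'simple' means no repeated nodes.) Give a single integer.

2

A backdoor path from eta to alpha is any simple undirected path whose first edge points into eta (i.e. leaves eta via a parent).
Parents of eta: {theta, zeta}.
Enumerating:
  P1: eta <- zeta -> alpha
  P2: eta <- theta <- zeta -> alpha
That exhausts the simple backdoor paths. Count: 2.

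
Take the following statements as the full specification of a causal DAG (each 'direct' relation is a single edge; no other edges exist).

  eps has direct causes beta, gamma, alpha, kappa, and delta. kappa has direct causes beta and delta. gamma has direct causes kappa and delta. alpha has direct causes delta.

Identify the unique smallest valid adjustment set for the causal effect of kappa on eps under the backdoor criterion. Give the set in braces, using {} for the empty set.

{beta, delta}

Variables eligible for adjustment (non-descendants of kappa, excluding kappa and eps): {alpha, beta, delta}.
Backdoor paths from kappa to eps:
  P1: kappa <- delta -> alpha -> eps
  P2: kappa <- delta -> gamma -> eps
  P3: kappa <- delta -> eps
  P4: kappa <- beta -> eps
The empty set is not sufficient: P1 (kappa <- delta -> alpha -> eps) has no collider blocking it and no conditioned non-collider, so it is open.
Try {beta, delta}:
  P1: blocked at fork node delta ∈ conditioning set.
  P2: blocked at fork node delta ∈ conditioning set.
  P3: blocked at fork node delta ∈ conditioning set.
  P4: blocked at fork node beta ∈ conditioning set.
{beta, delta} contains no descendant of kappa and blocks every backdoor path.
Every element of {beta, delta} is needed (dropping beta leaves P4 open; dropping delta leaves P1 open), so no proper subset is valid.
Among all size-2 subsets of the eligible variables, only {beta, delta} blocks every backdoor path, so it is the unique smallest valid adjustment set.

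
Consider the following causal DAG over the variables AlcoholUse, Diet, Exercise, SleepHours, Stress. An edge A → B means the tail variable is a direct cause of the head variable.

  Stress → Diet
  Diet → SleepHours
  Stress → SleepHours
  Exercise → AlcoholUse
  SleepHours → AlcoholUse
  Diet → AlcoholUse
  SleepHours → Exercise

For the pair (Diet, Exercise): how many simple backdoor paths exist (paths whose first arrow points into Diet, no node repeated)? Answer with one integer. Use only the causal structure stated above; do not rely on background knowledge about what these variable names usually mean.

2

A backdoor path from Diet to Exercise is any simple undirected path whose first edge points into Diet (i.e. leaves Diet via a parent).
Parents of Diet: {Stress}.
Enumerating:
  P1: Diet <- Stress -> SleepHours -> Exercise
  P2: Diet <- Stress -> SleepHours -> AlcoholUse <- Exercise
That exhausts the simple backdoor paths. Count: 2.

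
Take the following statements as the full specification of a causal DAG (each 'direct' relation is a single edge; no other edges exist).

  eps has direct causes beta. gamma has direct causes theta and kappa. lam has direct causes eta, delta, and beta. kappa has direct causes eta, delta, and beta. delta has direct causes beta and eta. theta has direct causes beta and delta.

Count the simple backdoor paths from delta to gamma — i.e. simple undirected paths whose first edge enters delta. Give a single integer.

A backdoor path from delta to gamma is any simple undirected path whose first edge points into delta (i.e. leaves delta via a parent).
Parents of delta: {beta, eta}.
Enumerating:
  P1: delta <- eta -> kappa <- beta -> theta -> gamma
  P2: delta <- eta -> kappa -> gamma
  P3: delta <- eta -> lam <- beta -> kappa -> gamma
  P4: delta <- eta -> lam <- beta -> theta -> gamma
  P5: delta <- beta -> kappa -> gamma
  P6: delta <- beta -> theta -> gamma
  P7: delta <- beta -> lam <- eta -> kappa -> gamma
That exhausts the simple backdoor paths. Count: 7.

7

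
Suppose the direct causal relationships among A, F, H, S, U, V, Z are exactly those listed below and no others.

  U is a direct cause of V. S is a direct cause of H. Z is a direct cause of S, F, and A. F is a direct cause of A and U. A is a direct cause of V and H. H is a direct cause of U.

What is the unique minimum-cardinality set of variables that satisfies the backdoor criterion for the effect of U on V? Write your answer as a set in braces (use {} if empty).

Variables eligible for adjustment (non-descendants of U, excluding U and V): {A, F, H, S, Z}.
Backdoor paths from U to V:
  P1: U <- F <- Z -> A -> V
  P2: U <- F <- Z -> S -> H <- A -> V
  P3: U <- F -> A -> V
  P4: U <- H <- A -> V
  P5: U <- H <- S <- Z -> F -> A -> V
  P6: U <- H <- S <- Z -> A -> V
The empty set is not sufficient: P1 (U <- F <- Z -> A -> V) has no collider blocking it and no conditioned non-collider, so it is open.
Try {A}:
  P1: blocked at chain node A ∈ conditioning set.
  P2: blocked at collider H (neither it nor any descendant is in the conditioning set).
  P3: blocked at chain node A ∈ conditioning set.
  P4: blocked at fork node A ∈ conditioning set.
  P5: blocked at chain node A ∈ conditioning set.
  P6: blocked at chain node A ∈ conditioning set.
{A} contains no descendant of U and blocks every backdoor path.
No other singleton works — e.g. {Z} leaves P3 open — so {A} is the unique smallest valid adjustment set.

{A}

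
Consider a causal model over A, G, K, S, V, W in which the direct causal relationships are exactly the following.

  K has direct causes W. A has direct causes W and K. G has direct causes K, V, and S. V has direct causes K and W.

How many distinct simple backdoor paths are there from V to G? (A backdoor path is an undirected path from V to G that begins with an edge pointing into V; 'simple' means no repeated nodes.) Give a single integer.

3

A backdoor path from V to G is any simple undirected path whose first edge points into V (i.e. leaves V via a parent).
Parents of V: {K, W}.
Enumerating:
  P1: V <- W -> K -> G
  P2: V <- W -> A <- K -> G
  P3: V <- K -> G
That exhausts the simple backdoor paths. Count: 3.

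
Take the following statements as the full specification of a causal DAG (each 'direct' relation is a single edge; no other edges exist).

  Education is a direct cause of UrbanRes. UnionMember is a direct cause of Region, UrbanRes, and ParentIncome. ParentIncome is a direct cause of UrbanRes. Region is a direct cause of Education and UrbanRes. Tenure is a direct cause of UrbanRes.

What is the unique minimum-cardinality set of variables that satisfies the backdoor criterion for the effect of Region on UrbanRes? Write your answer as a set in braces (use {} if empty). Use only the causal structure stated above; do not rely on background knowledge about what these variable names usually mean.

{UnionMember}

Variables eligible for adjustment (non-descendants of Region, excluding Region and UrbanRes): {ParentIncome, Tenure, UnionMember}.
Backdoor paths from Region to UrbanRes:
  P1: Region <- UnionMember -> ParentIncome -> UrbanRes
  P2: Region <- UnionMember -> UrbanRes
The empty set is not sufficient: P1 (Region <- UnionMember -> ParentIncome -> UrbanRes) has no collider blocking it and no conditioned non-collider, so it is open.
Try {UnionMember}:
  P1: blocked at fork node UnionMember ∈ conditioning set.
  P2: blocked at fork node UnionMember ∈ conditioning set.
{UnionMember} contains no descendant of Region and blocks every backdoor path.
No other singleton works — e.g. {Tenure} leaves P1 open — so {UnionMember} is the unique smallest valid adjustment set.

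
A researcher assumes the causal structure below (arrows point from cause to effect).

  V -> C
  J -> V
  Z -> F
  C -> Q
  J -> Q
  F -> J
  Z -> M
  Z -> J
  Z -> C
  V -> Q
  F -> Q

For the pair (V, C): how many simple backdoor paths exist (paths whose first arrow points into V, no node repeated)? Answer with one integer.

A backdoor path from V to C is any simple undirected path whose first edge points into V (i.e. leaves V via a parent).
Parents of V: {J}.
Enumerating:
  P1: V <- J <- Z -> F -> Q <- C
  P2: V <- J <- Z -> C
  P3: V <- J <- F <- Z -> C
  P4: V <- J <- F -> Q <- C
  P5: V <- J -> Q <- F <- Z -> C
  P6: V <- J -> Q <- C
That exhausts the simple backdoor paths. Count: 6.

6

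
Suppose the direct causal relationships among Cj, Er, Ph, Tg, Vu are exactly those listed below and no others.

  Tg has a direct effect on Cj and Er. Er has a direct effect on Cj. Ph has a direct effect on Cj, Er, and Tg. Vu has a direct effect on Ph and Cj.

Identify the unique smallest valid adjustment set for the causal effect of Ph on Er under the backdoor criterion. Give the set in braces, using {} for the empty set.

Variables eligible for adjustment (non-descendants of Ph, excluding Ph and Er): {Vu}.
Backdoor paths from Ph to Er:
  P1: Ph <- Vu -> Cj <- Tg -> Er
  P2: Ph <- Vu -> Cj <- Er
Each backdoor path contains an unconditioned collider, so every path is already blocked with the empty conditioning set:
  P1: blocked at collider Cj (neither it nor any descendant is in the conditioning set).
  P2: blocked at collider Cj (neither it nor any descendant is in the conditioning set).
The empty set is therefore the unique smallest valid set.

{}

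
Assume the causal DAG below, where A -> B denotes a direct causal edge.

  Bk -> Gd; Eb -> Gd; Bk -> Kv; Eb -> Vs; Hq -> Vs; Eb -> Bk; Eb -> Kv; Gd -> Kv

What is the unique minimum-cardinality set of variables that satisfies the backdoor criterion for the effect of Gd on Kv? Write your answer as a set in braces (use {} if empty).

{Bk, Eb}

Variables eligible for adjustment (non-descendants of Gd, excluding Gd and Kv): {Bk, Eb, Hq, Vs}.
Backdoor paths from Gd to Kv:
  P1: Gd <- Eb -> Bk -> Kv
  P2: Gd <- Eb -> Kv
  P3: Gd <- Bk <- Eb -> Kv
  P4: Gd <- Bk -> Kv
The empty set is not sufficient: P1 (Gd <- Eb -> Bk -> Kv) has no collider blocking it and no conditioned non-collider, so it is open.
Try {Bk, Eb}:
  P1: blocked at fork node Eb ∈ conditioning set.
  P2: blocked at fork node Eb ∈ conditioning set.
  P3: blocked at chain node Bk ∈ conditioning set.
  P4: blocked at fork node Bk ∈ conditioning set.
{Bk, Eb} contains no descendant of Gd and blocks every backdoor path.
Every element of {Bk, Eb} is needed (dropping Bk leaves P4 open; dropping Eb leaves P2 open), so no proper subset is valid.
Among all size-2 subsets of the eligible variables, only {Bk, Eb} blocks every backdoor path, so it is the unique smallest valid adjustment set.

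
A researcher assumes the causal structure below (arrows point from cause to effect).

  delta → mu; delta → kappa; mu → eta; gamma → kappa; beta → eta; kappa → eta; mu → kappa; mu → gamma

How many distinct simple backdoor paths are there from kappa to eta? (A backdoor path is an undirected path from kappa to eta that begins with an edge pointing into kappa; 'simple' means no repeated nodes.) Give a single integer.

3

A backdoor path from kappa to eta is any simple undirected path whose first edge points into kappa (i.e. leaves kappa via a parent).
Parents of kappa: {delta, gamma, mu}.
Enumerating:
  P1: kappa <- delta -> mu -> eta
  P2: kappa <- mu -> eta
  P3: kappa <- gamma <- mu -> eta
That exhausts the simple backdoor paths. Count: 3.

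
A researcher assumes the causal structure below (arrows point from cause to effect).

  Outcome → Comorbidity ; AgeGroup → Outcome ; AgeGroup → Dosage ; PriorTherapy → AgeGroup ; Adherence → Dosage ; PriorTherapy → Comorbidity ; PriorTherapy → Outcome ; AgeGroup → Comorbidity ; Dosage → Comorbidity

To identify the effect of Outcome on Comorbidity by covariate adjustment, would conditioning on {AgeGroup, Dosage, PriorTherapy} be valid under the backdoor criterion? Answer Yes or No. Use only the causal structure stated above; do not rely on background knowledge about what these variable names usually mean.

Backdoor paths from Outcome to Comorbidity (paths whose first edge points into Outcome):
  P1: Outcome <- PriorTherapy -> AgeGroup -> Dosage -> Comorbidity
  P2: Outcome <- PriorTherapy -> AgeGroup -> Comorbidity
  P3: Outcome <- PriorTherapy -> Comorbidity
  P4: Outcome <- AgeGroup <- PriorTherapy -> Comorbidity
  P5: Outcome <- AgeGroup -> Dosage -> Comorbidity
  P6: Outcome <- AgeGroup -> Comorbidity
Condition 1 (no descendant of Outcome in the set): holds — descendants of Outcome are {Comorbidity}; none are in {AgeGroup, Dosage, PriorTherapy}.
Condition 2 (every backdoor path blocked by {AgeGroup, Dosage, PriorTherapy}):
  P1: blocked at fork node PriorTherapy ∈ conditioning set.
  P2: blocked at fork node PriorTherapy ∈ conditioning set.
  P3: blocked at fork node PriorTherapy ∈ conditioning set.
  P4: blocked at chain node AgeGroup ∈ conditioning set.
  P5: blocked at fork node AgeGroup ∈ conditioning set.
  P6: blocked at fork node AgeGroup ∈ conditioning set.
{AgeGroup, Dosage, PriorTherapy} satisfies the backdoor criterion.

Yes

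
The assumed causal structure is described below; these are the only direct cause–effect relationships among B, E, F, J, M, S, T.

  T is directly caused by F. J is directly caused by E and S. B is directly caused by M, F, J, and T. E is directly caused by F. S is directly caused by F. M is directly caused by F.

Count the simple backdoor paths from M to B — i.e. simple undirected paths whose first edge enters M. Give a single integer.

4

A backdoor path from M to B is any simple undirected path whose first edge points into M (i.e. leaves M via a parent).
Parents of M: {F}.
Enumerating:
  P1: M <- F -> S -> J -> B
  P2: M <- F -> E -> J -> B
  P3: M <- F -> T -> B
  P4: M <- F -> B
That exhausts the simple backdoor paths. Count: 4.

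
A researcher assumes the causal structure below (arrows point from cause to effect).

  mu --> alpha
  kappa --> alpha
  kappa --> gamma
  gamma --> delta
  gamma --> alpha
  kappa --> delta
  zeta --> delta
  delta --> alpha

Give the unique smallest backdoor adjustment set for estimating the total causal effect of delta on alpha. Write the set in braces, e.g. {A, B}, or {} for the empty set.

{gamma, kappa}

Variables eligible for adjustment (non-descendants of delta, excluding delta and alpha): {gamma, kappa, mu, zeta}.
Backdoor paths from delta to alpha:
  P1: delta <- kappa -> gamma -> alpha
  P2: delta <- kappa -> alpha
  P3: delta <- gamma <- kappa -> alpha
  P4: delta <- gamma -> alpha
The empty set is not sufficient: P1 (delta <- kappa -> gamma -> alpha) has no collider blocking it and no conditioned non-collider, so it is open.
Try {gamma, kappa}:
  P1: blocked at fork node kappa ∈ conditioning set.
  P2: blocked at fork node kappa ∈ conditioning set.
  P3: blocked at chain node gamma ∈ conditioning set.
  P4: blocked at fork node gamma ∈ conditioning set.
{gamma, kappa} contains no descendant of delta and blocks every backdoor path.
Every element of {gamma, kappa} is needed (dropping gamma leaves P4 open; dropping kappa leaves P2 open), so no proper subset is valid.
Among all size-2 subsets of the eligible variables, only {gamma, kappa} blocks every backdoor path, so it is the unique smallest valid adjustment set.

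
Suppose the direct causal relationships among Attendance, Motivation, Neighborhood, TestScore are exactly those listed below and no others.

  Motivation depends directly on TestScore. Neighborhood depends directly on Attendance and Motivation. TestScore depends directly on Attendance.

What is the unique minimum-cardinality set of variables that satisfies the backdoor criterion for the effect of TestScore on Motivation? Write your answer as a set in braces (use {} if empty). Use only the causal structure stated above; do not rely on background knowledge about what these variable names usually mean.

{}

Variables eligible for adjustment (non-descendants of TestScore, excluding TestScore and Motivation): {Attendance}.
Backdoor paths from TestScore to Motivation:
  P1: TestScore <- Attendance -> Neighborhood <- Motivation
Each backdoor path contains an unconditioned collider, so every path is already blocked with the empty conditioning set:
  P1: blocked at collider Neighborhood (neither it nor any descendant is in the conditioning set).
The empty set is therefore the unique smallest valid set.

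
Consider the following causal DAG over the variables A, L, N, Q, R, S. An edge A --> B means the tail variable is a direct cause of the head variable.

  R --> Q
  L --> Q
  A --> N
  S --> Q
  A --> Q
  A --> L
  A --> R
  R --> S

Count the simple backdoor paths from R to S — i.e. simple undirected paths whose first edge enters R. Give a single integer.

2

A backdoor path from R to S is any simple undirected path whose first edge points into R (i.e. leaves R via a parent).
Parents of R: {A}.
Enumerating:
  P1: R <- A -> L -> Q <- S
  P2: R <- A -> Q <- S
That exhausts the simple backdoor paths. Count: 2.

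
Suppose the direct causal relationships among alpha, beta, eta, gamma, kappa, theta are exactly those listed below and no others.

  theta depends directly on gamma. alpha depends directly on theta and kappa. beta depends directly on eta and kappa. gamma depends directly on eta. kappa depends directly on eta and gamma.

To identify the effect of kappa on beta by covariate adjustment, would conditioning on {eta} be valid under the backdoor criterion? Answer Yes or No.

Backdoor paths from kappa to beta (paths whose first edge points into kappa):
  P1: kappa <- eta -> beta
  P2: kappa <- gamma <- eta -> beta
Condition 1 (no descendant of kappa in the set): holds — descendants of kappa are {alpha, beta}; none are in {eta}.
Condition 2 (every backdoor path blocked by {eta}):
  P1: blocked at fork node eta ∈ conditioning set.
  P2: blocked at fork node eta ∈ conditioning set.
{eta} satisfies the backdoor criterion.

Yes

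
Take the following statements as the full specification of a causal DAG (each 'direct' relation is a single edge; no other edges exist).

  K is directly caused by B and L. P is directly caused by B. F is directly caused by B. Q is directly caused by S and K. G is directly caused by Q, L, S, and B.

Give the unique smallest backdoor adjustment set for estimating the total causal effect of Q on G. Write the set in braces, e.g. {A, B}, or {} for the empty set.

Variables eligible for adjustment (non-descendants of Q, excluding Q and G): {B, F, K, L, P, S}.
Backdoor paths from Q to G:
  P1: Q <- S -> G
  P2: Q <- K <- B -> G
  P3: Q <- K <- L -> G
The empty set is not sufficient: P1 (Q <- S -> G) has no collider blocking it and no conditioned non-collider, so it is open.
Try {K, S}:
  P1: blocked at fork node S ∈ conditioning set.
  P2: blocked at chain node K ∈ conditioning set.
  P3: blocked at chain node K ∈ conditioning set.
{K, S} contains no descendant of Q and blocks every backdoor path.
Every element of {K, S} is needed (dropping K leaves P2 open; dropping S leaves P1 open), so no proper subset is valid.
Among all size-2 subsets of the eligible variables, only {K, S} blocks every backdoor path, so it is the unique smallest valid adjustment set.

{K, S}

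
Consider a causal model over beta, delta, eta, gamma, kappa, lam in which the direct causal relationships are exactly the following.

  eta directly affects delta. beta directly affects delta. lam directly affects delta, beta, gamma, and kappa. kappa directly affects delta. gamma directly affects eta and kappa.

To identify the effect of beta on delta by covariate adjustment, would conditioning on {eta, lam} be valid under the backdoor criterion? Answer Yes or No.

Yes

Backdoor paths from beta to delta (paths whose first edge points into beta):
  P1: beta <- lam -> gamma -> kappa -> delta
  P2: beta <- lam -> gamma -> eta -> delta
  P3: beta <- lam -> kappa <- gamma -> eta -> delta
  P4: beta <- lam -> kappa -> delta
  P5: beta <- lam -> delta
Condition 1 (no descendant of beta in the set): holds — descendants of beta are {delta}; none are in {eta, lam}.
Condition 2 (every backdoor path blocked by {eta, lam}):
  P1: blocked at fork node lam ∈ conditioning set.
  P2: blocked at fork node lam ∈ conditioning set.
  P3: blocked at fork node lam ∈ conditioning set.
  P4: blocked at fork node lam ∈ conditioning set.
  P5: blocked at fork node lam ∈ conditioning set.
{eta, lam} satisfies the backdoor criterion.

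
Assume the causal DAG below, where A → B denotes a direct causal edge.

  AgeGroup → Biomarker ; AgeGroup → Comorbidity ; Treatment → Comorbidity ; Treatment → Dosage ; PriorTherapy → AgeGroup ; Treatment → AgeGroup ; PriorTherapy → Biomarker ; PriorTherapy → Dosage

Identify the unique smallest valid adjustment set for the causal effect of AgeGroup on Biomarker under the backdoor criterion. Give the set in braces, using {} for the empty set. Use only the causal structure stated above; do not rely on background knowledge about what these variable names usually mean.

Variables eligible for adjustment (non-descendants of AgeGroup, excluding AgeGroup and Biomarker): {Dosage, PriorTherapy, Treatment}.
Backdoor paths from AgeGroup to Biomarker:
  P1: AgeGroup <- Treatment -> Dosage <- PriorTherapy -> Biomarker
  P2: AgeGroup <- PriorTherapy -> Biomarker
The empty set is not sufficient: P2 (AgeGroup <- PriorTherapy -> Biomarker) has no collider blocking it and no conditioned non-collider, so it is open.
Try {PriorTherapy}:
  P1: blocked at collider Dosage (neither it nor any descendant is in the conditioning set).
  P2: blocked at fork node PriorTherapy ∈ conditioning set.
{PriorTherapy} contains no descendant of AgeGroup and blocks every backdoor path.
No other singleton works — e.g. {Treatment} leaves P2 open — so {PriorTherapy} is the unique smallest valid adjustment set.

{PriorTherapy}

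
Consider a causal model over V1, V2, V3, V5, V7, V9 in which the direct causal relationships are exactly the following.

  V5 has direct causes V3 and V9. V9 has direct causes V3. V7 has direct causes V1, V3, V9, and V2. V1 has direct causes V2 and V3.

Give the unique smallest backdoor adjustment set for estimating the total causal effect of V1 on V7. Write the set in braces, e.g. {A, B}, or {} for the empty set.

Variables eligible for adjustment (non-descendants of V1, excluding V1 and V7): {V2, V3, V5, V9}.
Backdoor paths from V1 to V7:
  P1: V1 <- V2 -> V7
  P2: V1 <- V3 -> V9 -> V7
  P3: V1 <- V3 -> V5 <- V9 -> V7
  P4: V1 <- V3 -> V7
The empty set is not sufficient: P1 (V1 <- V2 -> V7) has no collider blocking it and no conditioned non-collider, so it is open.
Try {V2, V3}:
  P1: blocked at fork node V2 ∈ conditioning set.
  P2: blocked at fork node V3 ∈ conditioning set.
  P3: blocked at fork node V3 ∈ conditioning set.
  P4: blocked at fork node V3 ∈ conditioning set.
{V2, V3} contains no descendant of V1 and blocks every backdoor path.
Every element of {V2, V3} is needed (dropping V2 leaves P1 open; dropping V3 leaves P2 open), so no proper subset is valid.
Among all size-2 subsets of the eligible variables, only {V2, V3} blocks every backdoor path, so it is the unique smallest valid adjustment set.

{V2, V3}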